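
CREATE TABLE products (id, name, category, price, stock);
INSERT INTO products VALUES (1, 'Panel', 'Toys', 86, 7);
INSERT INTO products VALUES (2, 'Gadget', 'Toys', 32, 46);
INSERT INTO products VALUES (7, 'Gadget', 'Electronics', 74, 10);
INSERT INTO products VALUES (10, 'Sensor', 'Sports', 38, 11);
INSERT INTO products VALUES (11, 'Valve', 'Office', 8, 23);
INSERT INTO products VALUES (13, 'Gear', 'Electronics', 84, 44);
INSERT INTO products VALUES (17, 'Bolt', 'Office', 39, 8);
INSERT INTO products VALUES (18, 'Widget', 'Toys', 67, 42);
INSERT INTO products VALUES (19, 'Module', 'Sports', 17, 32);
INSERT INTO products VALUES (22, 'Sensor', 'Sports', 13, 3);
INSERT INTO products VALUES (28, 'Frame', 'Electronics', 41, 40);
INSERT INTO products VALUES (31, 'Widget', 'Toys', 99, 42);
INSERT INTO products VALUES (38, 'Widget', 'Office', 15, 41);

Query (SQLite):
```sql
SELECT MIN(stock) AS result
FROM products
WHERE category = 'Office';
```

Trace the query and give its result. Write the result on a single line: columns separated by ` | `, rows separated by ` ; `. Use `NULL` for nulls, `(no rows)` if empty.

Rows where category='Office' → stock values: [23, 8, 41].
MIN of non-NULL values = 8.

8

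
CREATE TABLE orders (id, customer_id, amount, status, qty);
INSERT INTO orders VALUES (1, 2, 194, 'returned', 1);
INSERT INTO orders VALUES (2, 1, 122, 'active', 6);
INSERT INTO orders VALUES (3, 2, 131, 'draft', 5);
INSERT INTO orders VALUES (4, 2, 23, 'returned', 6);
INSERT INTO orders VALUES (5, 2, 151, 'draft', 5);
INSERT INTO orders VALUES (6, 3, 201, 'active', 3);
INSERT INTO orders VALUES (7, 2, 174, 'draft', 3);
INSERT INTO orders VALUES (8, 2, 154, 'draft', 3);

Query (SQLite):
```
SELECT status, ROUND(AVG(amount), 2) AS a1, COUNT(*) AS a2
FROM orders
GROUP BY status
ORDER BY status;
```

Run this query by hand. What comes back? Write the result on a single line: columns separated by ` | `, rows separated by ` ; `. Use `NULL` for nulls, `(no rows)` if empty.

Group orders by status.
Per group compute: ROUND(AVG(amount), 2), COUNT(*).
  active: ids {2, 6} → ROUND(AVG(amount), 2)=161.5, COUNT(*)=2
  draft: ids {3, 5, 7, 8} → ROUND(AVG(amount), 2)=152.5, COUNT(*)=4
  returned: ids {1, 4} → ROUND(AVG(amount), 2)=108.5, COUNT(*)=2

active | 161.5 | 2 ; draft | 152.5 | 4 ; returned | 108.5 | 2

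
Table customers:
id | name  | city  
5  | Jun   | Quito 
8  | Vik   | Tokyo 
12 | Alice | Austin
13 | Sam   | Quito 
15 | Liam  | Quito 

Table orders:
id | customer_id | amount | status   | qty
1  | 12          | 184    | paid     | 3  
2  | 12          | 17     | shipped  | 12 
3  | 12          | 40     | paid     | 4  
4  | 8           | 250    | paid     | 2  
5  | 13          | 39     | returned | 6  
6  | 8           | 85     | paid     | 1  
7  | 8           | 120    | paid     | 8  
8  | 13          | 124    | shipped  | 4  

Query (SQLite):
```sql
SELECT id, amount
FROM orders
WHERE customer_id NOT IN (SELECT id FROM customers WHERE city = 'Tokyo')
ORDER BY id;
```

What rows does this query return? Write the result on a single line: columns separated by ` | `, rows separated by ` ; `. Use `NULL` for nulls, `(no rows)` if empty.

Inner query: customers.id where city = 'Tokyo'.
Outer: keep orders rows whose customer_id is not in that set.
Inner query → {8}

1 | 184 ; 2 | 17 ; 3 | 40 ; 5 | 39 ; 8 | 124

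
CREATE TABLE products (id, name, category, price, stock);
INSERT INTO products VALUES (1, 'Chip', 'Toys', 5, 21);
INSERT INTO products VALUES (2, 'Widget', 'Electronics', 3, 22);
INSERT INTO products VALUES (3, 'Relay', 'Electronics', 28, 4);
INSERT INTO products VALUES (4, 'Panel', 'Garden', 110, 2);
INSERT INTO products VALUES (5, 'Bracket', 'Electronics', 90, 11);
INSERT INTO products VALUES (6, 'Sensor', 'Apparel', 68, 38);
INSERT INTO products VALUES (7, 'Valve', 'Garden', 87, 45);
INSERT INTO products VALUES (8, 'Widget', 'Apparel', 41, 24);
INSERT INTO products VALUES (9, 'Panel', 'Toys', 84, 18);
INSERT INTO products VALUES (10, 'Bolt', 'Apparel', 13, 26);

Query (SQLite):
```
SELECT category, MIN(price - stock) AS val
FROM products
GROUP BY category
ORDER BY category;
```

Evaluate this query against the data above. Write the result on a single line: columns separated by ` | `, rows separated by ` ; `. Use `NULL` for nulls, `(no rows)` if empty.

For each row compute price - stock.
Group by category; take MIN of the expression per group.
  Apparel: ids {6, 8, 10} → MIN(price - stock)=-13
  Electronics: ids {2, 3, 5} → MIN(price - stock)=-19
  Garden: ids {4, 7} → MIN(price - stock)=42
  Toys: ids {1, 9} → MIN(price - stock)=-16

Apparel | -13 ; Electronics | -19 ; Garden | 42 ; Toys | -16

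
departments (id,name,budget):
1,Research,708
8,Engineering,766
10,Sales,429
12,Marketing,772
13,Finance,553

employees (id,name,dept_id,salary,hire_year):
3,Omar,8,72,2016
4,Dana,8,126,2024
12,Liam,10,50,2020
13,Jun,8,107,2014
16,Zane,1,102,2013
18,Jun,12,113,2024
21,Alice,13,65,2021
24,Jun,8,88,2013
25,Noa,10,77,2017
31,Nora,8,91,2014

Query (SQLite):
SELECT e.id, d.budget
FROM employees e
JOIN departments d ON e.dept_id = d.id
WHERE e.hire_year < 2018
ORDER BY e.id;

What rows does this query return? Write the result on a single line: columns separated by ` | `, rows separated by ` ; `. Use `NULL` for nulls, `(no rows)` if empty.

Each employees row matches the departments row where dept_id = departments.id.
Then keep rows with e.hire_year < 2018.

3 | 766 ; 13 | 766 ; 16 | 708 ; 24 | 766 ; 25 | 429 ; 31 | 766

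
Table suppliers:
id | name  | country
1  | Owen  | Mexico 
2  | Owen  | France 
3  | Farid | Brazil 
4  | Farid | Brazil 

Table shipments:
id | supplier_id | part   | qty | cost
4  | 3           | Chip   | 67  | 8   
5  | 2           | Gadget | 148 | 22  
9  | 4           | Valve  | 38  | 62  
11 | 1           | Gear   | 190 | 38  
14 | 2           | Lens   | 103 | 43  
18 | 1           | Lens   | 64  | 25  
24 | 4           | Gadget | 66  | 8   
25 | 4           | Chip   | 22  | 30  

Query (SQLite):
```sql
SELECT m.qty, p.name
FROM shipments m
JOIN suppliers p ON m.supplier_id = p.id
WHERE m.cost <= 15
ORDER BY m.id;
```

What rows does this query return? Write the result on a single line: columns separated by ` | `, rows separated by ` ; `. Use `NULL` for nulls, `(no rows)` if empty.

Each shipments row matches the suppliers row where supplier_id = suppliers.id.
Then keep rows with m.cost <= 15.

67 | Farid ; 66 | Farid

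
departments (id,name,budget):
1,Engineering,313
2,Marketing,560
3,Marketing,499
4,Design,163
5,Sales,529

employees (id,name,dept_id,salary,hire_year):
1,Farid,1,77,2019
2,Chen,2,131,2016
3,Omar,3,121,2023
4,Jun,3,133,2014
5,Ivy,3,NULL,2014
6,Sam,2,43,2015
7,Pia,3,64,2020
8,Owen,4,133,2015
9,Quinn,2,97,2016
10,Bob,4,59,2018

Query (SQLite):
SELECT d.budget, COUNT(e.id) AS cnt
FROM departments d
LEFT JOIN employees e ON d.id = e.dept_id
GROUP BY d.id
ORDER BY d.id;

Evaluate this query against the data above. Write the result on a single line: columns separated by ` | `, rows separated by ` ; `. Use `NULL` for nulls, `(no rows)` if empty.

313 | 1 ; 560 | 3 ; 499 | 4 ; 163 | 2 ; 529 | 0

LEFT JOIN keeps every departments row; unmatched ones get NULL for employees columns.
Group by departments.id and compute COUNT(e.id). COUNT(col) of an all-NULL group is 0.
  1: ids {1} → COUNT(e.id)=1
  2: ids {2, 6, 9} → COUNT(e.id)=3
  3: ids {3, 4, 5, 7} → COUNT(e.id)=4
  4: ids {8, 10} → COUNT(e.id)=2
  5: ids {—} → COUNT(e.id)=0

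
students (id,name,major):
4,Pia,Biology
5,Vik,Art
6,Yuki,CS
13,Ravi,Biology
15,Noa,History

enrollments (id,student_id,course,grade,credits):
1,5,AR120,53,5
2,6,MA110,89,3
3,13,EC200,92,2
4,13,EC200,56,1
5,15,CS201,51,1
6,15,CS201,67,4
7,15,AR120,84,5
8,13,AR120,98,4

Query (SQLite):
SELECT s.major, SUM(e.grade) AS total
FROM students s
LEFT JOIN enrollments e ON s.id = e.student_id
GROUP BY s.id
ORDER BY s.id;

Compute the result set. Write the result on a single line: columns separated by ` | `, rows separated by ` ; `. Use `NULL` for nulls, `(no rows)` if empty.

Biology | NULL ; Art | 53 ; CS | 89 ; Biology | 246 ; History | 202

LEFT JOIN keeps every students row; unmatched ones get NULL for enrollments columns.
Group by students.id and compute SUM(e.grade). SUM over an all-NULL group is NULL.
  4: ids {—} → SUM(e.grade)=NULL
  5: ids {1} → SUM(e.grade)=53
  6: ids {2} → SUM(e.grade)=89
  13: ids {3, 4, 8} → SUM(e.grade)=246
  15: ids {5, 6, 7} → SUM(e.grade)=202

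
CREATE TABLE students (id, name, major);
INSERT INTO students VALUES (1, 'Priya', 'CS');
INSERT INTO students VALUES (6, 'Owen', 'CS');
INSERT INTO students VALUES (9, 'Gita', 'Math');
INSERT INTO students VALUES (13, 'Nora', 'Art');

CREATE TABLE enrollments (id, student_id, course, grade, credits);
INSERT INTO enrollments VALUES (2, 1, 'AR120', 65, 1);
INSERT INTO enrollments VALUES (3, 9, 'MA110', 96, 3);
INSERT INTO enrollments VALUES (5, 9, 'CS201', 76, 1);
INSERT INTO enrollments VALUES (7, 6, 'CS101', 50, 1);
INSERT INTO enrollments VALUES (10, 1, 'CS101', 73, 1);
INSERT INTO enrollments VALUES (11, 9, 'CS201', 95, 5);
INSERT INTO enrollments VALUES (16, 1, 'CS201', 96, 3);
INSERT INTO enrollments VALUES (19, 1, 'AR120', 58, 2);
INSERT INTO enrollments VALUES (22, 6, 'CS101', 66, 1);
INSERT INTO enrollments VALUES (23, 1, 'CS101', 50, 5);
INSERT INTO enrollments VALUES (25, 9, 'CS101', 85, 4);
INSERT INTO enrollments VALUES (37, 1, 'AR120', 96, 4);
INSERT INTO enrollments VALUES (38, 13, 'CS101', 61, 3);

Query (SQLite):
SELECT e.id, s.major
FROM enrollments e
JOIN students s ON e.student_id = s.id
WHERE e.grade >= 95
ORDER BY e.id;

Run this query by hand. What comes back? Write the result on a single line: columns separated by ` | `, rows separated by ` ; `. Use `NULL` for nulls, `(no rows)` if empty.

3 | Math ; 11 | Math ; 16 | CS ; 37 | CS

Each enrollments row matches the students row where student_id = students.id.
Then keep rows with e.grade >= 95.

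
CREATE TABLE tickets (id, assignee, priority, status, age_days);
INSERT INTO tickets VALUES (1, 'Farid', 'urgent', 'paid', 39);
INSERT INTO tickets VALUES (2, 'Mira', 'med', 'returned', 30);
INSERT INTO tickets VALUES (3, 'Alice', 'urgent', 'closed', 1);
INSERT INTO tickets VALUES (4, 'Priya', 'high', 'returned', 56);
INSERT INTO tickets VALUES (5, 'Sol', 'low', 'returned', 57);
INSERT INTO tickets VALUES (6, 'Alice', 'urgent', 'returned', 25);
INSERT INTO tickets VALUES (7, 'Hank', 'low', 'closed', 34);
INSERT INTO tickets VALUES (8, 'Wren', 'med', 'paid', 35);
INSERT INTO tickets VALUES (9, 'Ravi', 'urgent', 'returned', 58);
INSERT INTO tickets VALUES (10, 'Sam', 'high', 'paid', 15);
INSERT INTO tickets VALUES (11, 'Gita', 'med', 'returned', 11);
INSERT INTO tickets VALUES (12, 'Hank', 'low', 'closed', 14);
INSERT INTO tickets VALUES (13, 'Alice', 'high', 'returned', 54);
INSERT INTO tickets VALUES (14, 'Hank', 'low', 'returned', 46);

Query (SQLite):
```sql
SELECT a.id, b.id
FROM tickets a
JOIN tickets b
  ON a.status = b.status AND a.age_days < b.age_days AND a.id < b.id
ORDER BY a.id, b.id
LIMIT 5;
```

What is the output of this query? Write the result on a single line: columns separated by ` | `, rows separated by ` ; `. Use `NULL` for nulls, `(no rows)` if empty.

2 | 4 ; 2 | 5 ; 2 | 9 ; 2 | 13 ; 2 | 14

Pairs (a,b) with same status, a.age_days < b.age_days, a.id < b.id.
status groups: closed:{3,7,12} paid:{1,8,10} returned:{2,4,5,6,9,11,13,14}
Ordered by (a.id, b.id); first 5.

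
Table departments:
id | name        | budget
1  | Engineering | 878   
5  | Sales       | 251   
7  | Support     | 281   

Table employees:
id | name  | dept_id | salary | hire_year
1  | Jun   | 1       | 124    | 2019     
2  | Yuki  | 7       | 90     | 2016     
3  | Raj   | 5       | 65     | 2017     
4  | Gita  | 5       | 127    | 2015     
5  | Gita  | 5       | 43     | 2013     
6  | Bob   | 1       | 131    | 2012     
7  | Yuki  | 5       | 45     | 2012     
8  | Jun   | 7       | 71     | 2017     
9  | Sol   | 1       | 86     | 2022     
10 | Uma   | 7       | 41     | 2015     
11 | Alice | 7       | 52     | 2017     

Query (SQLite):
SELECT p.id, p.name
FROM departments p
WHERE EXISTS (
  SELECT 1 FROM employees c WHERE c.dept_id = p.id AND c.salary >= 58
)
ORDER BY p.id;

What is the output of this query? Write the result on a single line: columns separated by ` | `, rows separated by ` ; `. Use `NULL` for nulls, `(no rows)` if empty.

1 | Engineering ; 5 | Sales ; 7 | Support

For each departments row, check whether any employees with matching dept_id has salary >= 58.
Keep rows where that is true.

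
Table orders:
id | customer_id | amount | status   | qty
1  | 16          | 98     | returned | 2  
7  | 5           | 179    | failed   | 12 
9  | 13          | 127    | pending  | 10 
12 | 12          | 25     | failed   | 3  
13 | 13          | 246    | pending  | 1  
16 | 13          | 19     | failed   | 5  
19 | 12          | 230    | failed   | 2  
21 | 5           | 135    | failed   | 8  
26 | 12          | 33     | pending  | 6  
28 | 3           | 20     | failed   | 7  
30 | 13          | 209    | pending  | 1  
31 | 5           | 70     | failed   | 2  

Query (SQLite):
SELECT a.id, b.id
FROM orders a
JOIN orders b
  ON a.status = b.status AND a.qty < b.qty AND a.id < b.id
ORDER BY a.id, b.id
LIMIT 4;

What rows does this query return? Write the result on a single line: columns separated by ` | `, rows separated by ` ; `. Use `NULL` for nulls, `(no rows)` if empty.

Pairs (a,b) with same status, a.qty < b.qty, a.id < b.id.
status groups: failed:{7,12,16,19,21,28,31} pending:{9,13,26,30} returned:{1}
Ordered by (a.id, b.id); first 4.

12 | 16 ; 12 | 21 ; 12 | 28 ; 13 | 26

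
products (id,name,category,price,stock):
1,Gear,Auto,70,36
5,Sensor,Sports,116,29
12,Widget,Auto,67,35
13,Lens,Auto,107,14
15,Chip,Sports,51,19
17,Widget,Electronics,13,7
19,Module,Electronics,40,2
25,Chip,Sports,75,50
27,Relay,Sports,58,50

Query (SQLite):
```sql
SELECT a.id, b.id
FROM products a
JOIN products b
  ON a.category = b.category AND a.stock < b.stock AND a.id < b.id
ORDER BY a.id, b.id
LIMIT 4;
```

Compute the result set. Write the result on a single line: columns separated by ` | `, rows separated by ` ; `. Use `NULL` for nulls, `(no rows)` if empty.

Pairs (a,b) with same category, a.stock < b.stock, a.id < b.id.
category groups: Auto:{1,12,13} Electronics:{17,19} Sports:{5,15,25,27}
Ordered by (a.id, b.id); first 4.

5 | 25 ; 5 | 27 ; 15 | 25 ; 15 | 27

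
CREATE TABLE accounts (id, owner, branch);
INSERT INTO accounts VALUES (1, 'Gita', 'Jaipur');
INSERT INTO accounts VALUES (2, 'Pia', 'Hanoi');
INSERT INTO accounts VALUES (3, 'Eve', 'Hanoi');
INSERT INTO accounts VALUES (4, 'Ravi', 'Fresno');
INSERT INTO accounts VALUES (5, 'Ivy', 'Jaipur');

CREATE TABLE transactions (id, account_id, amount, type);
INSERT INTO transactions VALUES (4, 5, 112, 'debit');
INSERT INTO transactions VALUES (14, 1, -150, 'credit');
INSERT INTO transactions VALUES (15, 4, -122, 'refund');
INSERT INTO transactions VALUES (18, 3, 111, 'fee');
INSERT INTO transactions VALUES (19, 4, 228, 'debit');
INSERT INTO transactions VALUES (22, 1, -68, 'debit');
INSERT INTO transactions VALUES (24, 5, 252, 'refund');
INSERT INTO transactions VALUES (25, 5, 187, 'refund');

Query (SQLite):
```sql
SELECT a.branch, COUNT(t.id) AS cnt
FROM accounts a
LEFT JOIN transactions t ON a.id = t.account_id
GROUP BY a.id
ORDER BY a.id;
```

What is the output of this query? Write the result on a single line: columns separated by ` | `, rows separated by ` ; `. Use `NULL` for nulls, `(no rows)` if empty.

LEFT JOIN keeps every accounts row; unmatched ones get NULL for transactions columns.
Group by accounts.id and compute COUNT(t.id). COUNT(col) of an all-NULL group is 0.
  1: ids {14, 22} → COUNT(t.id)=2
  2: ids {—} → COUNT(t.id)=0
  3: ids {18} → COUNT(t.id)=1
  4: ids {15, 19} → COUNT(t.id)=2
  5: ids {4, 24, 25} → COUNT(t.id)=3

Jaipur | 2 ; Hanoi | 0 ; Hanoi | 1 ; Fresno | 2 ; Jaipur | 3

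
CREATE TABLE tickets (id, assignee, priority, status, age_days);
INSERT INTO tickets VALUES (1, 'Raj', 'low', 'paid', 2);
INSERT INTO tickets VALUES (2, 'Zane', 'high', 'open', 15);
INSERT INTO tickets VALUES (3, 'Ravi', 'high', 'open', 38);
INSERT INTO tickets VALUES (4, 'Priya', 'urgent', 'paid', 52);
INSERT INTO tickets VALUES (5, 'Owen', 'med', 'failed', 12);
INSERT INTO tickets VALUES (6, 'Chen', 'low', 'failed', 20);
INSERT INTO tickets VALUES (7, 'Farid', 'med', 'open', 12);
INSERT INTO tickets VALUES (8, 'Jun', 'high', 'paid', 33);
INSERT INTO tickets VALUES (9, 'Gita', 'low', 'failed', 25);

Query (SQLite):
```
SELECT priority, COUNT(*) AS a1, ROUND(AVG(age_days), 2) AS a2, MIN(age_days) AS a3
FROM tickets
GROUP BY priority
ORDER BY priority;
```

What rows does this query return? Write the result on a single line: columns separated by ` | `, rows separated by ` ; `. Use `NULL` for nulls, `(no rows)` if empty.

high | 3 | 28.67 | 15 ; low | 3 | 15.67 | 2 ; med | 2 | 12 | 12 ; urgent | 1 | 52 | 52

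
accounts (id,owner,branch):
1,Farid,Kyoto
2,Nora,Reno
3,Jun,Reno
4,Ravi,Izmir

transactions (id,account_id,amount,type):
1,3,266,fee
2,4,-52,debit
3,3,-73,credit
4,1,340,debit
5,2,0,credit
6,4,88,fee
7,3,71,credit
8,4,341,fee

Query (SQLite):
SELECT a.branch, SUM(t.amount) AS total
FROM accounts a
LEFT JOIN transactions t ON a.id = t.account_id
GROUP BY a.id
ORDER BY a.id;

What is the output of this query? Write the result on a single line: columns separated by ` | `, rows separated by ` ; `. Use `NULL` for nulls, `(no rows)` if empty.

LEFT JOIN keeps every accounts row; unmatched ones get NULL for transactions columns.
Group by accounts.id and compute SUM(t.amount). SUM over an all-NULL group is NULL.
  1: ids {4} → SUM(t.amount)=340
  2: ids {5} → SUM(t.amount)=0
  3: ids {1, 3, 7} → SUM(t.amount)=264
  4: ids {2, 6, 8} → SUM(t.amount)=377

Kyoto | 340 ; Reno | 0 ; Reno | 264 ; Izmir | 377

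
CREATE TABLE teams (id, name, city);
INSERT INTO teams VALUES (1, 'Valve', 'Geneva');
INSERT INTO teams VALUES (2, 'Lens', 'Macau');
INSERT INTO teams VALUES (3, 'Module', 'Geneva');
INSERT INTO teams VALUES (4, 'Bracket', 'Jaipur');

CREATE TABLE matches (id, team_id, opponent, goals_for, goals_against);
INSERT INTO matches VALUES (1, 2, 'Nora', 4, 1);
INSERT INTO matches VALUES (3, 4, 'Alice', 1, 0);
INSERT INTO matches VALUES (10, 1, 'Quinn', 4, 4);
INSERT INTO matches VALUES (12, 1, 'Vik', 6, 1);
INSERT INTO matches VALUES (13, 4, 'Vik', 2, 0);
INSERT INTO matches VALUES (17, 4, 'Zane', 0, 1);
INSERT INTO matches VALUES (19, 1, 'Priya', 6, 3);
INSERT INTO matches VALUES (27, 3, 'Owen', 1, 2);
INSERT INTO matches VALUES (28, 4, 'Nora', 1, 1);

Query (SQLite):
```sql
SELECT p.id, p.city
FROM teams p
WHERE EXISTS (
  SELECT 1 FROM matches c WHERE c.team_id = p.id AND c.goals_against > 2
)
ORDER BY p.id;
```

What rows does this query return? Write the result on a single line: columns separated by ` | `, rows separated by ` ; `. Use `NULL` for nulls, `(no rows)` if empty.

For each teams row, check whether any matches with matching team_id has goals_against > 2.
Keep rows where that is true.

1 | Geneva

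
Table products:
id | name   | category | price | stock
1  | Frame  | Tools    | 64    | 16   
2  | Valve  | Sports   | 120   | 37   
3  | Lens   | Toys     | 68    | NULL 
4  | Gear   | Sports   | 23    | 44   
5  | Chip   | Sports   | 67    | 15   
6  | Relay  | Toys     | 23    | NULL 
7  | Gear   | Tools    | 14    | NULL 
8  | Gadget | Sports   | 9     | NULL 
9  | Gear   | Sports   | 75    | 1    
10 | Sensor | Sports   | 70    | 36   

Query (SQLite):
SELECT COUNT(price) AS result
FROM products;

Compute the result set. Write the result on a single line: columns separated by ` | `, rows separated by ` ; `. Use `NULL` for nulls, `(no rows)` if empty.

10

All price values: [64, 120, 68, 23, 67, 23, 14, 9, 75, 70].
COUNT(price) counts non-NULL values → 10.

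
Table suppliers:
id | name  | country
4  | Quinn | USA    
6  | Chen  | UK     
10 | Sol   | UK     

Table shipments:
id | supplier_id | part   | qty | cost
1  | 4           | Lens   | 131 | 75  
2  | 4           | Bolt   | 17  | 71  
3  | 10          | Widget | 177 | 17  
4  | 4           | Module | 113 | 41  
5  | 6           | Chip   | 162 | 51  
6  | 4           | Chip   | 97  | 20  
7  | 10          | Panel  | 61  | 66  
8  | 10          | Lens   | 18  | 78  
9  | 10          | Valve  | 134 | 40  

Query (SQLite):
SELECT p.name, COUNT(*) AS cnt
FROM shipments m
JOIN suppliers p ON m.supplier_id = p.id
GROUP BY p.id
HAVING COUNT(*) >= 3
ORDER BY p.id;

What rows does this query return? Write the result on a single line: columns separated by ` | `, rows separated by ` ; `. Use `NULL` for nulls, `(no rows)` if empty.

Quinn | 4 ; Sol | 4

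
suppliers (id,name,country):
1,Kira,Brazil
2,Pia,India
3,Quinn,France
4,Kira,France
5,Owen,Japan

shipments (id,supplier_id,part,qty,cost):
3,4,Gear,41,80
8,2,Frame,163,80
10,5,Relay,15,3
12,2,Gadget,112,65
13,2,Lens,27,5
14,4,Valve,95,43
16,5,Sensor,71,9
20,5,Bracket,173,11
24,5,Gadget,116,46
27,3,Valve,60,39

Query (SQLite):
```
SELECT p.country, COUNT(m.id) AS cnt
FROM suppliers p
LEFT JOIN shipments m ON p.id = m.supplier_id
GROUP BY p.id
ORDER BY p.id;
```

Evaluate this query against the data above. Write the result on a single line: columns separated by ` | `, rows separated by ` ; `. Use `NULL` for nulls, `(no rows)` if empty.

LEFT JOIN keeps every suppliers row; unmatched ones get NULL for shipments columns.
Group by suppliers.id and compute COUNT(m.id). COUNT(col) of an all-NULL group is 0.
  1: ids {—} → COUNT(m.id)=0
  2: ids {8, 12, 13} → COUNT(m.id)=3
  3: ids {27} → COUNT(m.id)=1
  4: ids {3, 14} → COUNT(m.id)=2
  5: ids {10, 16, 20, 24} → COUNT(m.id)=4

Brazil | 0 ; India | 3 ; France | 1 ; France | 2 ; Japan | 4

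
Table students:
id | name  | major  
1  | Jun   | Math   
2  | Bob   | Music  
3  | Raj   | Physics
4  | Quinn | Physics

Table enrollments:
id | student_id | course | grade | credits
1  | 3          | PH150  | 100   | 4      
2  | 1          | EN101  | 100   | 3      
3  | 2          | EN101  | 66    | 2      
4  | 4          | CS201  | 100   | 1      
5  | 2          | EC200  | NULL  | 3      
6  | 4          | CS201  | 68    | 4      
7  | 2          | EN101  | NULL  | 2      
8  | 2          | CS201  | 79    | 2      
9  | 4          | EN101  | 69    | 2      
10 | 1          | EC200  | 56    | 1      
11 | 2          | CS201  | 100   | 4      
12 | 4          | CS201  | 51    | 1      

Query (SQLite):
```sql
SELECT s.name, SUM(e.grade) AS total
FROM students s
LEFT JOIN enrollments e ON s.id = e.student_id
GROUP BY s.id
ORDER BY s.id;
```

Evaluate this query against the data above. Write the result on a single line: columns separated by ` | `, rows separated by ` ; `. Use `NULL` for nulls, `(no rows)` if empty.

LEFT JOIN keeps every students row; unmatched ones get NULL for enrollments columns.
Group by students.id and compute SUM(e.grade). SUM over an all-NULL group is NULL.
  1: ids {2, 10} → SUM(e.grade)=156
  2: ids {3, 5, 7, 8, 11} → SUM(e.grade)=245
  3: ids {1} → SUM(e.grade)=100
  4: ids {4, 6, 9, 12} → SUM(e.grade)=288

Jun | 156 ; Bob | 245 ; Raj | 100 ; Quinn | 288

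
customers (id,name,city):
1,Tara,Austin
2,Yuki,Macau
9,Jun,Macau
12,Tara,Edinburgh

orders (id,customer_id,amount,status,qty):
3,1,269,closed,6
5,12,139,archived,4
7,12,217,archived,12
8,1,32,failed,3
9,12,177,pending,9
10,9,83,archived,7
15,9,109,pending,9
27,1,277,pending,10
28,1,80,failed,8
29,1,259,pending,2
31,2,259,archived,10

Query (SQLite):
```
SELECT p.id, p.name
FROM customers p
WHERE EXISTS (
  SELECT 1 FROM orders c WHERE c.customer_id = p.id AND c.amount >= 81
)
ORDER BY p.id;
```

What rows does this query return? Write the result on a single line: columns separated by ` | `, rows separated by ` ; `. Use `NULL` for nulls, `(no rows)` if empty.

1 | Tara ; 2 | Yuki ; 9 | Jun ; 12 | Tara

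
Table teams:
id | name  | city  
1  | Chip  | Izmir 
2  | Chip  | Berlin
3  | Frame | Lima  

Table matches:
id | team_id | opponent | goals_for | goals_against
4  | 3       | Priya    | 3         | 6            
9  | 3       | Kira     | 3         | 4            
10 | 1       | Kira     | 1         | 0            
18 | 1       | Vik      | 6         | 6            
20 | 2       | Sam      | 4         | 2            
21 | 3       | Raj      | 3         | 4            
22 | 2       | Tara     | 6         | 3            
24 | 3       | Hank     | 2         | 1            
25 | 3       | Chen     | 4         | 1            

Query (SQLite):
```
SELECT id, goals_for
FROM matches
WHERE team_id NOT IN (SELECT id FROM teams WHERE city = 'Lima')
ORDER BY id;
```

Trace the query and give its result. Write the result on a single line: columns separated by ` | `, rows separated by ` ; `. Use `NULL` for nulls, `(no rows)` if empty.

Inner query: teams.id where city = 'Lima'.
Outer: keep matches rows whose team_id is not in that set.
Inner query → {3}

10 | 1 ; 18 | 6 ; 20 | 4 ; 22 | 6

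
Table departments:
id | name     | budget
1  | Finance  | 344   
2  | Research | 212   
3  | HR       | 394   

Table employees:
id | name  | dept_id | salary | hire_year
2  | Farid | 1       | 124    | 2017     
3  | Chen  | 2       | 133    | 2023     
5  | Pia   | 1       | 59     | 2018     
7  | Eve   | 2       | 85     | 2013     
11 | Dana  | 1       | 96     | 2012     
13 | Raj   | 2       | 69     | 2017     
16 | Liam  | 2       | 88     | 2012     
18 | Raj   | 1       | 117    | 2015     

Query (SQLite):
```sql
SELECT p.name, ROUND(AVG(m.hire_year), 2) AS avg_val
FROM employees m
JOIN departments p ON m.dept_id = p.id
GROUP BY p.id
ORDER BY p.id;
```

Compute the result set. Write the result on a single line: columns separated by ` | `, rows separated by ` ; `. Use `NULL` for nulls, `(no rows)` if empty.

Join each employees row to its departments via dept_id.
Group joined rows by departments.id; compute ROUND(AVG(m.hire_year), 2) per group.
  1: ids {2, 5, 11, 18} → ROUND(AVG(m.hire_year), 2)=2015.5
  2: ids {3, 7, 13, 16} → ROUND(AVG(m.hire_year), 2)=2016.25

Finance | 2015.5 ; Research | 2016.25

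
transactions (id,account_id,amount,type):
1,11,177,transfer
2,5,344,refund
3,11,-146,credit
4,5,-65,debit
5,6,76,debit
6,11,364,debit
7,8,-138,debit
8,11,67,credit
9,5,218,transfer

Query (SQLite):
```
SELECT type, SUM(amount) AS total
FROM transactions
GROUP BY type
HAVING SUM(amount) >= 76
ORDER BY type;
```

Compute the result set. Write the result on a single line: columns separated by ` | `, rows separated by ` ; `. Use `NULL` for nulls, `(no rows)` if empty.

debit | 237 ; refund | 344 ; transfer | 395

Partition transactions by type; compute SUM(amount) within each group.
HAVING: keep groups where SUM(amount) >= 76.
  credit: ids {3, 8} → SUM(amount)=-79
  debit: ids {4, 5, 6, 7} → SUM(amount)=237
  refund: ids {2} → SUM(amount)=344
  transfer: ids {1, 9} → SUM(amount)=395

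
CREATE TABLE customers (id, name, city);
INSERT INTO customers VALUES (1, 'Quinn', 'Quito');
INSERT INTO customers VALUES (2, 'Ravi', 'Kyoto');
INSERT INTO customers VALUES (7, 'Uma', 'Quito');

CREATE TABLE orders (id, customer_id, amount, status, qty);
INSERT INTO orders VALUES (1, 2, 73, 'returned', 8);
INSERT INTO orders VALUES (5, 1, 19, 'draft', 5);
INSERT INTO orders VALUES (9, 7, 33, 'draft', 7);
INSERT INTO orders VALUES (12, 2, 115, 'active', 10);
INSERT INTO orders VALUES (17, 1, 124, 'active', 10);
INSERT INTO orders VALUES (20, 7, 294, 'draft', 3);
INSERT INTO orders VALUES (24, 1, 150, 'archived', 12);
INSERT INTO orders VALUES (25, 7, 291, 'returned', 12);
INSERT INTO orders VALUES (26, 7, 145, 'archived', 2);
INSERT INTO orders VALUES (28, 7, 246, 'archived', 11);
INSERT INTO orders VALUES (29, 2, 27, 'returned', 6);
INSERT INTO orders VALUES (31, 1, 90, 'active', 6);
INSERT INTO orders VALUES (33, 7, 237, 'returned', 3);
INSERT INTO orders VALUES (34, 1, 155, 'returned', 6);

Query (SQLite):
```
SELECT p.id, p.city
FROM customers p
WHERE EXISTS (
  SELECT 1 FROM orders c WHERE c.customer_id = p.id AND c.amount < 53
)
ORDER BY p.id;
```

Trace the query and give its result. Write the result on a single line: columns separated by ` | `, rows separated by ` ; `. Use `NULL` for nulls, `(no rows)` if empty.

1 | Quito ; 2 | Kyoto ; 7 | Quito

For each customers row, check whether any orders with matching customer_id has amount < 53.
Keep rows where that is true.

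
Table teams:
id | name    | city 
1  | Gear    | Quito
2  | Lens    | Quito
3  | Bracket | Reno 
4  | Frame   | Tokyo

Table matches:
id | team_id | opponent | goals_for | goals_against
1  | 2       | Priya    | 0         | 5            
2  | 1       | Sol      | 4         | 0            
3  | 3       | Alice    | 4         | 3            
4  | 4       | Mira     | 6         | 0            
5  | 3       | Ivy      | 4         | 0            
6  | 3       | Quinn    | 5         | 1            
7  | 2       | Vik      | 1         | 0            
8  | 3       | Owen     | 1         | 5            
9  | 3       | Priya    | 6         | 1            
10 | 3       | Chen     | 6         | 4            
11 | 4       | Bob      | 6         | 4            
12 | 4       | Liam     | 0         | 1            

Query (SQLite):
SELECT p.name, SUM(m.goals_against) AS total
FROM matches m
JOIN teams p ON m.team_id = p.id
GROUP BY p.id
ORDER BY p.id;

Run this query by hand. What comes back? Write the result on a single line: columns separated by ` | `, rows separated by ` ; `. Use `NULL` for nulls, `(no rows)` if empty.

Gear | 0 ; Lens | 5 ; Bracket | 14 ; Frame | 5

Join each matches row to its teams via team_id.
Group joined rows by teams.id; compute SUM(m.goals_against) per group.
  1: ids {2} → SUM(m.goals_against)=0
  2: ids {1, 7} → SUM(m.goals_against)=5
  3: ids {3, 5, 6, 8, 9, 10} → SUM(m.goals_against)=14
  4: ids {4, 11, 12} → SUM(m.goals_against)=5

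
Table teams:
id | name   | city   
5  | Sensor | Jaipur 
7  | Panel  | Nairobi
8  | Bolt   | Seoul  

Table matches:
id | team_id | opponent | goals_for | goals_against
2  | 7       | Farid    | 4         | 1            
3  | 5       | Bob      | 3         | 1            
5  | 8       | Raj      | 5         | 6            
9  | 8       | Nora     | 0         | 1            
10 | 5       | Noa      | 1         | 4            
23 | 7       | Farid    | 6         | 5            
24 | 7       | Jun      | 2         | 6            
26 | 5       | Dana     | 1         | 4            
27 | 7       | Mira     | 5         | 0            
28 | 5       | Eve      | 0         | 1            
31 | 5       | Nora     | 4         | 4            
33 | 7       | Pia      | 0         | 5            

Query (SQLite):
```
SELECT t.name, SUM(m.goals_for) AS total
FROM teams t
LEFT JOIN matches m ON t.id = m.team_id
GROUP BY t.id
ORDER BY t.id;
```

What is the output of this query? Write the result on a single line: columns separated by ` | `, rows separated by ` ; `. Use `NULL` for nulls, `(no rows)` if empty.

LEFT JOIN keeps every teams row; unmatched ones get NULL for matches columns.
Group by teams.id and compute SUM(m.goals_for). SUM over an all-NULL group is NULL.
  5: ids {3, 10, 26, 28, 31} → SUM(m.goals_for)=9
  7: ids {2, 23, 24, 27, 33} → SUM(m.goals_for)=17
  8: ids {5, 9} → SUM(m.goals_for)=5

Sensor | 9 ; Panel | 17 ; Bolt | 5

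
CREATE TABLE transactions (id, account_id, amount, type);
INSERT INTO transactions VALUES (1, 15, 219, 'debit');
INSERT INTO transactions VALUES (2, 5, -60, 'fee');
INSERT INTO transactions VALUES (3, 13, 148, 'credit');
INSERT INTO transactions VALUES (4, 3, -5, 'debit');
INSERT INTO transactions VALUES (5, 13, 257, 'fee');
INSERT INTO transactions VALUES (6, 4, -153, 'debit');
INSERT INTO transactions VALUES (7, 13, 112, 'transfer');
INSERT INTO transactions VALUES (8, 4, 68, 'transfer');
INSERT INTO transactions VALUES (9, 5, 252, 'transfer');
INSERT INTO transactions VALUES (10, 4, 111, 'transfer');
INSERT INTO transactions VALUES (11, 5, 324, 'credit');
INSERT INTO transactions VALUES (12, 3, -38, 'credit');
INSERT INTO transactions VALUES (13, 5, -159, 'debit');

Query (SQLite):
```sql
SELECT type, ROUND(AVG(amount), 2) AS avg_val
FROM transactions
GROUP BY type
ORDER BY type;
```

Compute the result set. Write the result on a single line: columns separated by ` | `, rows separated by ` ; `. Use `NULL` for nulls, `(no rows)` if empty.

Partition transactions by type; compute ROUND(AVG(amount), 2) within each group.
  credit: ids {3, 11, 12} → ROUND(AVG(amount), 2)=144.67
  debit: ids {1, 4, 6, 13} → ROUND(AVG(amount), 2)=-24.5
  fee: ids {2, 5} → ROUND(AVG(amount), 2)=98.5
  transfer: ids {7, 8, 9, 10} → ROUND(AVG(amount), 2)=135.75

credit | 144.67 ; debit | -24.5 ; fee | 98.5 ; transfer | 135.75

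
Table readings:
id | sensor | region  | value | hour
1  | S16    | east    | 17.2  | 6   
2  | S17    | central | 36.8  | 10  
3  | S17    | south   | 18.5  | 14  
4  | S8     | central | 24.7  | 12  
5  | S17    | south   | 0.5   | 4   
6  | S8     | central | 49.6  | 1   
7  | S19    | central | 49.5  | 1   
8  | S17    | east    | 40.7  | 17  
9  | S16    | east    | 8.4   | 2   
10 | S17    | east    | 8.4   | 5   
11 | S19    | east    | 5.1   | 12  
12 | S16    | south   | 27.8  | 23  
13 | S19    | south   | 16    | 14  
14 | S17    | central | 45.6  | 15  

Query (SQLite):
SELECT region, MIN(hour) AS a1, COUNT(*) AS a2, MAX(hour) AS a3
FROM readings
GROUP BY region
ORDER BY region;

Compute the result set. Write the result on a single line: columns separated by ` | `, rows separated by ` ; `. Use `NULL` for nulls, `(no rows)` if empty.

central | 1 | 5 | 15 ; east | 2 | 5 | 17 ; south | 4 | 4 | 23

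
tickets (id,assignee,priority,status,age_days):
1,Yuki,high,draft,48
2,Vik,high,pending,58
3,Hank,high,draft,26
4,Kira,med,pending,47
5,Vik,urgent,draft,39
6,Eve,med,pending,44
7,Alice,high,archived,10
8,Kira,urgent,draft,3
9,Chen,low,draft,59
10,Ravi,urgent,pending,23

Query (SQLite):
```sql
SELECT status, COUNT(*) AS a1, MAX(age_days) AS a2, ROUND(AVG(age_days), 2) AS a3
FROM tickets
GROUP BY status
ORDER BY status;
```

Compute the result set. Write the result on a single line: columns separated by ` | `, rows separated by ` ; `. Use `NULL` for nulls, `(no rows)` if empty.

archived | 1 | 10 | 10 ; draft | 5 | 59 | 35 ; pending | 4 | 58 | 43

Group tickets by status.
Per group compute: COUNT(*), MAX(age_days), ROUND(AVG(age_days), 2).
  archived: ids {7} → COUNT(*)=1, MAX(age_days)=10, ROUND(AVG(age_days), 2)=10
  draft: ids {1, 3, 5, 8, 9} → COUNT(*)=5, MAX(age_days)=59, ROUND(AVG(age_days), 2)=35
  pending: ids {2, 4, 6, 10} → COUNT(*)=4, MAX(age_days)=58, ROUND(AVG(age_days), 2)=43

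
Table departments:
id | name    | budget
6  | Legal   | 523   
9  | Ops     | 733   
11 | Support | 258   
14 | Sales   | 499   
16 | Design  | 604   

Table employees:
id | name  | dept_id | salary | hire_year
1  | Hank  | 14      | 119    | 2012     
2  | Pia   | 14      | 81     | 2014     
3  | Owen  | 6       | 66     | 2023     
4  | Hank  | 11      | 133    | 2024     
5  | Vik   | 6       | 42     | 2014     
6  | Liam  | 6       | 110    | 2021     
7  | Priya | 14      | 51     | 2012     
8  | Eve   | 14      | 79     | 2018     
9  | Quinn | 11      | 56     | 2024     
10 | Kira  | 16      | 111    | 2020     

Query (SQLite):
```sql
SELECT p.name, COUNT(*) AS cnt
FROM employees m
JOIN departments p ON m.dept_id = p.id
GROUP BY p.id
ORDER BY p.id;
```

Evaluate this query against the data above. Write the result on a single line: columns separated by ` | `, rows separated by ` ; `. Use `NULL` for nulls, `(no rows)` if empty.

Legal | 3 ; Support | 2 ; Sales | 4 ; Design | 1

Join each employees row to its departments via dept_id.
Group joined rows by departments.id; compute COUNT(*) per group.
  6: ids {3, 5, 6} → COUNT(*)=3
  11: ids {4, 9} → COUNT(*)=2
  14: ids {1, 2, 7, 8} → COUNT(*)=4
  16: ids {10} → COUNT(*)=1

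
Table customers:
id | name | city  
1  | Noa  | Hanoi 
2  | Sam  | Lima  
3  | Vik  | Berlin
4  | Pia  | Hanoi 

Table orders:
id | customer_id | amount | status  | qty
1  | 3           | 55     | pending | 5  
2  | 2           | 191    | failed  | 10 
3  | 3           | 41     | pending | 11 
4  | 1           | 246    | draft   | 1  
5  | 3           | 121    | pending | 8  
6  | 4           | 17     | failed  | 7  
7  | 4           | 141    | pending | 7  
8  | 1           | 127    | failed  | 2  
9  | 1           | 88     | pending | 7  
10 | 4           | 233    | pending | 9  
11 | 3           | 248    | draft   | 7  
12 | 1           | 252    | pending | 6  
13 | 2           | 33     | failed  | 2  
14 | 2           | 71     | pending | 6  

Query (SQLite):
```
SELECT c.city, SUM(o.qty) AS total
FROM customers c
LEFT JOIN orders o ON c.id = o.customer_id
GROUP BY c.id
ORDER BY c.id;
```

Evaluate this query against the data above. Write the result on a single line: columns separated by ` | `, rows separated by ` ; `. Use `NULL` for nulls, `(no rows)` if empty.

LEFT JOIN keeps every customers row; unmatched ones get NULL for orders columns.
Group by customers.id and compute SUM(o.qty). SUM over an all-NULL group is NULL.
  1: ids {4, 8, 9, 12} → SUM(o.qty)=16
  2: ids {2, 13, 14} → SUM(o.qty)=18
  3: ids {1, 3, 5, 11} → SUM(o.qty)=31
  4: ids {6, 7, 10} → SUM(o.qty)=23

Hanoi | 16 ; Lima | 18 ; Berlin | 31 ; Hanoi | 23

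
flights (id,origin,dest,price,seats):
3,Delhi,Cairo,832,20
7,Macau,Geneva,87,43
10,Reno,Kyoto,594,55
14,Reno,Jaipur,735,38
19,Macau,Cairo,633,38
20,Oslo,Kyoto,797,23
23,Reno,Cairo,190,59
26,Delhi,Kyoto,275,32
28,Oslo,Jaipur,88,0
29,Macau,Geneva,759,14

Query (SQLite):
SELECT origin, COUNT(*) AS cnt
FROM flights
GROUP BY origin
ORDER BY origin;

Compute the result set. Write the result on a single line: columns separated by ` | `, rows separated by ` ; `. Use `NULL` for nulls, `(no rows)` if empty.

Delhi | 2 ; Macau | 3 ; Oslo | 2 ; Reno | 3

Partition flights by origin; compute COUNT(*) within each group.
  Delhi: ids {3, 26} → COUNT(*)=2
  Macau: ids {7, 19, 29} → COUNT(*)=3
  Oslo: ids {20, 28} → COUNT(*)=2
  Reno: ids {10, 14, 23} → COUNT(*)=3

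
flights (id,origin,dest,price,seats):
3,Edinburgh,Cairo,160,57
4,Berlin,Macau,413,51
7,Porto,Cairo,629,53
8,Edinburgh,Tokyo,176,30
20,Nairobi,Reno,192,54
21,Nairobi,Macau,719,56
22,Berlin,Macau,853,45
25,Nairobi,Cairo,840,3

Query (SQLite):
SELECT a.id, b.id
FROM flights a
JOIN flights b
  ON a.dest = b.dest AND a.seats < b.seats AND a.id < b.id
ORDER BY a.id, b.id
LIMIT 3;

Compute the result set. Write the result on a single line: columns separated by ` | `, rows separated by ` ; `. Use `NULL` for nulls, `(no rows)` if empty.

Pairs (a,b) with same dest, a.seats < b.seats, a.id < b.id.
dest groups: Cairo:{3,7,25} Macau:{4,21,22} Reno:{20} Tokyo:{8}
Ordered by (a.id, b.id); first 3.

4 | 21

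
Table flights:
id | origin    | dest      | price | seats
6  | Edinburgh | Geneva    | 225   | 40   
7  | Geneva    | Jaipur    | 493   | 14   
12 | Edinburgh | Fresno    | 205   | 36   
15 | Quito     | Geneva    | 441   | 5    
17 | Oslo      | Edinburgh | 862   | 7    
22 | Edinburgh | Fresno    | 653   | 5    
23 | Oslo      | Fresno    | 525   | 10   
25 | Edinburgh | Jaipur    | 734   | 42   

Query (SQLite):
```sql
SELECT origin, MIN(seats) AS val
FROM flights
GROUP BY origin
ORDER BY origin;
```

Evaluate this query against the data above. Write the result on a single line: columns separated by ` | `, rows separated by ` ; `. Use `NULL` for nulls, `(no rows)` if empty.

Edinburgh | 5 ; Geneva | 14 ; Oslo | 7 ; Quito | 5

Partition flights by origin; compute MIN(seats) within each group.
  Edinburgh: ids {6, 12, 22, 25} → MIN(seats)=5
  Geneva: ids {7} → MIN(seats)=14
  Oslo: ids {17, 23} → MIN(seats)=7
  Quito: ids {15} → MIN(seats)=5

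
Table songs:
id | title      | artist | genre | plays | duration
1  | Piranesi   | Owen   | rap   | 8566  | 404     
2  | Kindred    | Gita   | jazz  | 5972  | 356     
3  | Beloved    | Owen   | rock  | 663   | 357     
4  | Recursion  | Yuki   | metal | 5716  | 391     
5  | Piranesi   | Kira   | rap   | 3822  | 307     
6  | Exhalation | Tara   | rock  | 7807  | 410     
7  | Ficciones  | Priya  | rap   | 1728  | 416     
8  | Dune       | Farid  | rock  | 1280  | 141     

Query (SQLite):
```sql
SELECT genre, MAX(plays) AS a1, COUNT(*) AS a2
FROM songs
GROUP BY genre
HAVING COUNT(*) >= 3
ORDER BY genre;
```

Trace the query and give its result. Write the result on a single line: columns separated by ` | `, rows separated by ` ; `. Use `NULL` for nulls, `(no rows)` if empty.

rap | 8566 | 3 ; rock | 7807 | 3

Group songs by genre.
Per group compute: MAX(plays), COUNT(*).
HAVING: drop groups with fewer than 3 rows.
  jazz: ids {2} → MAX(plays)=5972, COUNT(*)=1
  metal: ids {4} → MAX(plays)=5716, COUNT(*)=1
  rap: ids {1, 5, 7} → MAX(plays)=8566, COUNT(*)=3
  rock: ids {3, 6, 8} → MAX(plays)=7807, COUNT(*)=3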